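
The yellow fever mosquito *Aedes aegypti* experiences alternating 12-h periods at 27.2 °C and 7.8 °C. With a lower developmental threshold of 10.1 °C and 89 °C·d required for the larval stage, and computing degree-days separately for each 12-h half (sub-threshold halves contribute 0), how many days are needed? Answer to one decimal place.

Day half: max(0, 27.2 − 10.1) × 0.5 = 17.1 × 0.5 = 8.55 DD.
Night half: max(0, 7.8 − 10.1) × 0.5 = 0.0 × 0.5 = 0.00 DD.
Per 24 h: 8.55 DD/day.
Duration = 89 / 8.55 = 10.409 ≈ 10.4 days.

10.4 days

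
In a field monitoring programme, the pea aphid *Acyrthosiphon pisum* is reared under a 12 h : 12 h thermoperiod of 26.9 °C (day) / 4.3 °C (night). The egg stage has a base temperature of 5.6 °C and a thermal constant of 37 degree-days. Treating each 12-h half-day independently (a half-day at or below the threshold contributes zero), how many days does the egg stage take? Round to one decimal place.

Day half: max(0, 26.9 − 5.6) × 0.5 = 21.3 × 0.5 = 10.65 DD.
Night half: max(0, 4.3 − 5.6) × 0.5 = 0.0 × 0.5 = 0.00 DD.
Per 24 h: 10.65 DD/day.
Duration = 37 / 10.65 = 3.474 ≈ 3.5 days.

3.5 days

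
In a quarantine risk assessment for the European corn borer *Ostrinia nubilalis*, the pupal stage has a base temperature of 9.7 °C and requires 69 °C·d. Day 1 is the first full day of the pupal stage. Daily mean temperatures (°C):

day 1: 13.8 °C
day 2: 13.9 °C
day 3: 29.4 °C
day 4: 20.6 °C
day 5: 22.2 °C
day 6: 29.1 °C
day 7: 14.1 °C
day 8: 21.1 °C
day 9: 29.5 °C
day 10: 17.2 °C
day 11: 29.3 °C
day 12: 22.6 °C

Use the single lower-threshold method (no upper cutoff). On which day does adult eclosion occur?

Daily DD above 9.7 °C: 4.1, 4.2, 19.7, 10.9, 12.5, 19.4, 4.4, 11.4, 19.8, 7.5, 19.6, 12.9.
Cumulative: 4.1, 8.3, 28.0, 38.9, 51.4, 70.8, 75.2, 86.6, 106.4, 113.9, 133.5, 146.4.
The total first reaches 69 DD on day 6.

day 6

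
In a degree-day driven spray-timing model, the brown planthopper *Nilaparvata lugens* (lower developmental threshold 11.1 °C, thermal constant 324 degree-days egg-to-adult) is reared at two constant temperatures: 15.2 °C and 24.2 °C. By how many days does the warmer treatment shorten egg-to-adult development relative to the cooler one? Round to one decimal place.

54.3 days

At 15.2 °C: 324 / (15.2 − 11.1) = 324 / 4.1 = 79.024 d.
At 24.2 °C: 324 / (24.2 − 11.1) = 324 / 13.1 = 24.733 d.
Difference = |79.024 − 24.733| = 54.292 ≈ 54.3 days.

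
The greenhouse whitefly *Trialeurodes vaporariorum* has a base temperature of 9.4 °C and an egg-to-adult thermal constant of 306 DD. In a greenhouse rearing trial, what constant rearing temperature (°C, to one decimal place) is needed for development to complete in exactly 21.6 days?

Required daily accumulation = 306 / 21.6 = 14.167 DD/day.
T = T_base + 14.167 = 9.4 + 14.167 = 23.567 ≈ 23.6 °C.

23.6 °C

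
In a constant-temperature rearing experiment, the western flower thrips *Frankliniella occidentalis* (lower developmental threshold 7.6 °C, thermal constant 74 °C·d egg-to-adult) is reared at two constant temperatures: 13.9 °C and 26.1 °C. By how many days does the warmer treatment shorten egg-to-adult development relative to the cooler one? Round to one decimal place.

7.7 days

At 13.9 °C: 74 / (13.9 − 7.6) = 74 / 6.3 = 11.746 d.
At 26.1 °C: 74 / (26.1 − 7.6) = 74 / 18.5 = 4.000 d.
Difference = |11.746 − 4.000| = 7.746 ≈ 7.7 days.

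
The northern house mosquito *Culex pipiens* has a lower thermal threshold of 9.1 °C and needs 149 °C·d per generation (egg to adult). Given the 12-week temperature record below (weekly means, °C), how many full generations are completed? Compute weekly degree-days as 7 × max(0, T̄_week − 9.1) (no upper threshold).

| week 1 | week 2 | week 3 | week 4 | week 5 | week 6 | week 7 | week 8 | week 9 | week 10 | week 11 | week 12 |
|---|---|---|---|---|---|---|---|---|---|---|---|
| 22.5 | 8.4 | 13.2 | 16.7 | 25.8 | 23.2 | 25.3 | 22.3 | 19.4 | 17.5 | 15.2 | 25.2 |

Weekly DD (7 × max(0, T̄ − 9.1)): 93.8, 0.0, 28.7, 53.2, 116.9, 98.7, 113.4, 92.4, 72.1, 58.8, 42.7, 112.7.
Season total = 883.4 DD.
Complete generations = ⌊883.4 / 149⌋ = 5.

5 generations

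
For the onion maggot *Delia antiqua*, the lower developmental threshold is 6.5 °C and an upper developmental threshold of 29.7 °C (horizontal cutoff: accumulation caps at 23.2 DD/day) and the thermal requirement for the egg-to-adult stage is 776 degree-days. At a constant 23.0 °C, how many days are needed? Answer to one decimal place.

47.0 days

Daily accumulation = 23.0 − 6.5 = 16.5 DD/day.
Duration = 776 / 16.5 = 47.030 ≈ 47.0 days.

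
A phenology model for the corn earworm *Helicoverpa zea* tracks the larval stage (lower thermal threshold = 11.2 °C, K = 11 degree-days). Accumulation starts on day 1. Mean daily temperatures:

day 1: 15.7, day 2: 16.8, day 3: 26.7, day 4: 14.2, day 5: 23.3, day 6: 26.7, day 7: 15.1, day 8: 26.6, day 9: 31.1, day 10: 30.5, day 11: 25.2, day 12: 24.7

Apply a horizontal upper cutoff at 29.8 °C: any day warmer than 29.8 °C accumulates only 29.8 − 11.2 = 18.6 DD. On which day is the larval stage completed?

day 3

Daily DD above 11.2 °C (capped at 18.6): 4.5, 5.6, 15.5, 3.0, 12.1, 15.5, 3.9, 15.4, 18.6, 18.6, 14.0, 13.5.
Cumulative: 4.5, 10.1, 25.6, 28.6, 40.7, 56.2, 60.1, 75.5, 94.1, 112.7, 126.7, 140.2.
The total first reaches 11 DD on day 3.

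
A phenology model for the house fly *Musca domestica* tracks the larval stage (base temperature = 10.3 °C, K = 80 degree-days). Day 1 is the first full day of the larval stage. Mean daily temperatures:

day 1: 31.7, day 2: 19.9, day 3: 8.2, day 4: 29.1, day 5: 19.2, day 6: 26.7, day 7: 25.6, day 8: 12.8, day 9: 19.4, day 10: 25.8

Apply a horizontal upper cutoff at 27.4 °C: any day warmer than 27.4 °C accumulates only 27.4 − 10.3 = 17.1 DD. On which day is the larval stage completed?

Daily DD above 10.3 °C (capped at 17.1): 17.1, 9.6, 0.0, 17.1, 8.9, 16.4, 15.3, 2.5, 9.1, 15.5.
Cumulative: 17.1, 26.7, 26.7, 43.8, 52.7, 69.1, 84.4, 86.9, 96.0, 111.5.
The total first reaches 80 DD on day 7.

day 7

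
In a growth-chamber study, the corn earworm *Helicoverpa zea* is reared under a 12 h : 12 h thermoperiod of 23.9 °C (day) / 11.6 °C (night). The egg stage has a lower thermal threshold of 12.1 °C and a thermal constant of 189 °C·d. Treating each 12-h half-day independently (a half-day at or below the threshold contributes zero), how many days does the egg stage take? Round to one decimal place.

32.0 days

Day half: max(0, 23.9 − 12.1) × 0.5 = 11.8 × 0.5 = 5.90 DD.
Night half: max(0, 11.6 − 12.1) × 0.5 = 0.0 × 0.5 = 0.00 DD.
Per 24 h: 5.90 DD/day.
Duration = 189 / 5.90 = 32.034 ≈ 32.0 days.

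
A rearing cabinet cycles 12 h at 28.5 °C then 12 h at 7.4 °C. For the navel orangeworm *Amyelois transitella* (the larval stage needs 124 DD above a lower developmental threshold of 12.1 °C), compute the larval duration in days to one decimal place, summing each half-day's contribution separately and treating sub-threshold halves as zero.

Day half: max(0, 28.5 − 12.1) × 0.5 = 16.4 × 0.5 = 8.20 DD.
Night half: max(0, 7.4 − 12.1) × 0.5 = 0.0 × 0.5 = 0.00 DD.
Per 24 h: 8.20 DD/day.
Duration = 124 / 8.20 = 15.122 ≈ 15.1 days.

15.1 days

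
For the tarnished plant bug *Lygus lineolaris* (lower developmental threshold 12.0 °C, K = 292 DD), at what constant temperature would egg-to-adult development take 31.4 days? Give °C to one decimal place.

21.3 °C

Required daily accumulation = 292 / 31.4 = 9.299 DD/day.
T = T_base + 9.299 = 12.0 + 9.299 = 21.299 ≈ 21.3 °C.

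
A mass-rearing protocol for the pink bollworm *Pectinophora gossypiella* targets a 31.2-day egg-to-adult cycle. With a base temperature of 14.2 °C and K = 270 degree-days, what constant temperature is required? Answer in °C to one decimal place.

Required daily accumulation = 270 / 31.2 = 8.654 DD/day.
T = T_base + 8.654 = 14.2 + 8.654 = 22.854 ≈ 22.9 °C.

22.9 °C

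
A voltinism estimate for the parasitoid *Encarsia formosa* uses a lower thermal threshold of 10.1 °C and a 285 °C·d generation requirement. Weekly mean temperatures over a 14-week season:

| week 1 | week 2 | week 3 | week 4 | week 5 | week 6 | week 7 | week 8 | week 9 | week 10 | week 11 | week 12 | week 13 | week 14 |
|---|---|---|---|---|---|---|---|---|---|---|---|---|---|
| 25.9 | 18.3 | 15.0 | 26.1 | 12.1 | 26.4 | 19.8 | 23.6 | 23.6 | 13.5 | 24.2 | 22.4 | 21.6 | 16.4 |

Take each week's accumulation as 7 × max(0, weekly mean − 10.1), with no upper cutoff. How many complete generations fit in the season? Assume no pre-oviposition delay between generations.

Weekly DD (7 × max(0, T̄ − 10.1)): 110.6, 57.4, 34.3, 112.0, 14.0, 114.1, 67.9, 94.5, 94.5, 23.8, 98.7, 86.1, 80.5, 44.1.
Season total = 1032.5 DD.
Complete generations = ⌊1032.5 / 285⌋ = 3.

3 generations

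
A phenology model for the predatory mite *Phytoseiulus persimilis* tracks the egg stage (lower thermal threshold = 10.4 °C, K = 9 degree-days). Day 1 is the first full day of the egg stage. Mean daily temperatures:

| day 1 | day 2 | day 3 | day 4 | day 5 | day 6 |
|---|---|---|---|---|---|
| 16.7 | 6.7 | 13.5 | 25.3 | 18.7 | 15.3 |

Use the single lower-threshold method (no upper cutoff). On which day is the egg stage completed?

day 3

Daily DD above 10.4 °C: 6.3, 0.0, 3.1, 14.9, 8.3, 4.9.
Cumulative: 6.3, 6.3, 9.4, 24.3, 32.6, 37.5.
The total first reaches 9 DD on day 3.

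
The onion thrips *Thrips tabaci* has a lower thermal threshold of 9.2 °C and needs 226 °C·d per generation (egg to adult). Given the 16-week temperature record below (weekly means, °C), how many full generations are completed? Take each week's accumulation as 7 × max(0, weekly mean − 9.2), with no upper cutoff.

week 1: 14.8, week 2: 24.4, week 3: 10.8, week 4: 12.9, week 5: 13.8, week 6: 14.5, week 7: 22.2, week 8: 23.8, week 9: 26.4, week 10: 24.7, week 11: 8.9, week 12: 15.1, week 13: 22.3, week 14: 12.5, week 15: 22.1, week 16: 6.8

4 generations

Weekly DD (7 × max(0, T̄ − 9.2)): 39.2, 106.4, 11.2, 25.9, 32.2, 37.1, 91.0, 102.2, 120.4, 108.5, 0.0, 41.3, 91.7, 23.1, 90.3, 0.0.
Season total = 920.5 DD.
Complete generations = ⌊920.5 / 226⌋ = 4.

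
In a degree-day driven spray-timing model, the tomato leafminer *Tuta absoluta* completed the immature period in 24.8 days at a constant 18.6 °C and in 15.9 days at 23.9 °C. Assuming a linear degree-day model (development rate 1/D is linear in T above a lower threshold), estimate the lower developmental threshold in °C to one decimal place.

Equal thermal constants: D₁(T₁ − T_b) = D₂(T₂ − T_b).
24.8·(18.6 − T_b) = 15.9·(23.9 − T_b)
T_b = (24.8·18.6 − 15.9·23.9) / (24.8 − 15.9) = 81.27 / 8.9 = 9.131 °C ≈ 9.1 °C.

9.1 °C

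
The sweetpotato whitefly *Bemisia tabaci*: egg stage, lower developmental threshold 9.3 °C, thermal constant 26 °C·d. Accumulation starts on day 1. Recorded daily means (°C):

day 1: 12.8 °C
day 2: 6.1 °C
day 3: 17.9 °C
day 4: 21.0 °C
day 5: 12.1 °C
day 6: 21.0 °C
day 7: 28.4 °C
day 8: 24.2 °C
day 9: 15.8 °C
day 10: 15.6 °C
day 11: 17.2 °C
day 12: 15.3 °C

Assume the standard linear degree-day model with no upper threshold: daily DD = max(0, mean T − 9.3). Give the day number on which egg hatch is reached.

day 5

Daily DD above 9.3 °C: 3.5, 0.0, 8.6, 11.7, 2.8, 11.7, 19.1, 14.9, 6.5, 6.3, 7.9, 6.0.
Cumulative: 3.5, 3.5, 12.1, 23.8, 26.6, 38.3, 57.4, 72.3, 78.8, 85.1, 93.0, 99.0.
The total first reaches 26 DD on day 5.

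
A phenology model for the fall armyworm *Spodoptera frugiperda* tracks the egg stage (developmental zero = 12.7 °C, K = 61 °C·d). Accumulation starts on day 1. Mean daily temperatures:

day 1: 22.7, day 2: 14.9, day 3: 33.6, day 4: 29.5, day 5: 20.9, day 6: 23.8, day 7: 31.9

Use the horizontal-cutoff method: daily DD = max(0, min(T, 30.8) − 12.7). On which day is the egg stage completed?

day 6

Daily DD above 12.7 °C (capped at 18.1): 10.0, 2.2, 18.1, 16.8, 8.2, 11.1, 18.1.
Cumulative: 10.0, 12.2, 30.3, 47.1, 55.3, 66.4, 84.5.
The total first reaches 61 DD on day 6.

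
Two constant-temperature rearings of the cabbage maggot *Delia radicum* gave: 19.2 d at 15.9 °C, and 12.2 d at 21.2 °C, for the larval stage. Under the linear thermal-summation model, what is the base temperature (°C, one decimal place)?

6.7 °C

Equal thermal constants: D₁(T₁ − T_b) = D₂(T₂ − T_b).
19.2·(15.9 − T_b) = 12.2·(21.2 − T_b)
T_b = (19.2·15.9 − 12.2·21.2) / (19.2 − 12.2) = 46.64 / 7.0 = 6.663 °C ≈ 6.7 °C.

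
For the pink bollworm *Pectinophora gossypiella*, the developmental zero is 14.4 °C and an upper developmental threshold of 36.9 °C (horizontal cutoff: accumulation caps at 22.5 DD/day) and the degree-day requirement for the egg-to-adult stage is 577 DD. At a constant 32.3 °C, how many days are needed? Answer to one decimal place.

Daily accumulation = 32.3 − 14.4 = 17.9 DD/day.
Duration = 577 / 17.9 = 32.235 ≈ 32.2 days.

32.2 days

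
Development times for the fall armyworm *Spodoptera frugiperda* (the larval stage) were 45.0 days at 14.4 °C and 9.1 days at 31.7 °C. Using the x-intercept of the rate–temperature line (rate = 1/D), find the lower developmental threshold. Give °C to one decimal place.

10.0 °C

Equal thermal constants: D₁(T₁ − T_b) = D₂(T₂ − T_b).
45.0·(14.4 − T_b) = 9.1·(31.7 − T_b)
T_b = (45.0·14.4 − 9.1·31.7) / (45.0 − 9.1) = 359.53 / 35.9 = 10.015 °C ≈ 10.0 °C.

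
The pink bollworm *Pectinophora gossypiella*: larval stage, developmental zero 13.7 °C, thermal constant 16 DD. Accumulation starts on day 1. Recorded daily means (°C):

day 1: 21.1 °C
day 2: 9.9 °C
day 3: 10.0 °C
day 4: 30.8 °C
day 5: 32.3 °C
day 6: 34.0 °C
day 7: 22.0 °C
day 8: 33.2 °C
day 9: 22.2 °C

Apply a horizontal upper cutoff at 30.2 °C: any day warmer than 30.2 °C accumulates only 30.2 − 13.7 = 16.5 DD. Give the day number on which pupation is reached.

Daily DD above 13.7 °C (capped at 16.5): 7.4, 0.0, 0.0, 16.5, 16.5, 16.5, 8.3, 16.5, 8.5.
Cumulative: 7.4, 7.4, 7.4, 23.9, 40.4, 56.9, 65.2, 81.7, 90.2.
The total first reaches 16 DD on day 4.

day 4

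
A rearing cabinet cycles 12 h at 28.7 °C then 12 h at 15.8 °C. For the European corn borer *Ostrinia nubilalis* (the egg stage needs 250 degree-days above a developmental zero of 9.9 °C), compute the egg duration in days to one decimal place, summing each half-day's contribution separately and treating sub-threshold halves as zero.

20.2 days

Day half: max(0, 28.7 − 9.9) × 0.5 = 18.8 × 0.5 = 9.40 DD.
Night half: max(0, 15.8 − 9.9) × 0.5 = 5.9 × 0.5 = 2.95 DD.
Per 24 h: 12.35 DD/day.
Duration = 250 / 12.35 = 20.243 ≈ 20.2 days.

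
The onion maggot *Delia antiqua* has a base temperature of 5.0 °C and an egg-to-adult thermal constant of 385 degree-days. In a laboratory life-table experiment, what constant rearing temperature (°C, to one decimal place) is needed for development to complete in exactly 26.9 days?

19.3 °C

Required daily accumulation = 385 / 26.9 = 14.312 DD/day.
T = T_base + 14.312 = 5.0 + 14.312 = 19.312 ≈ 19.3 °C.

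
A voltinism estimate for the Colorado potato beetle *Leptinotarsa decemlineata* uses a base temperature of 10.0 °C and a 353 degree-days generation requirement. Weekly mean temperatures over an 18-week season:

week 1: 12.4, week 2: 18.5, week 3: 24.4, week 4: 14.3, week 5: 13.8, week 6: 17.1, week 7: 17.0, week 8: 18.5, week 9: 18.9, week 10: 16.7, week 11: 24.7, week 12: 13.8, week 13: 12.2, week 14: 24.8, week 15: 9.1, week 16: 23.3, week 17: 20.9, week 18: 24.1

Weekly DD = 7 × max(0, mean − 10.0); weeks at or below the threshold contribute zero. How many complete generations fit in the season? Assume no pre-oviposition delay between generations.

2 generations

Weekly DD (7 × max(0, T̄ − 10.0)): 16.8, 59.5, 100.8, 30.1, 26.6, 49.7, 49.0, 59.5, 62.3, 46.9, 102.9, 26.6, 15.4, 103.6, 0.0, 93.1, 76.3, 98.7.
Season total = 1017.8 DD.
Complete generations = ⌊1017.8 / 353⌋ = 2.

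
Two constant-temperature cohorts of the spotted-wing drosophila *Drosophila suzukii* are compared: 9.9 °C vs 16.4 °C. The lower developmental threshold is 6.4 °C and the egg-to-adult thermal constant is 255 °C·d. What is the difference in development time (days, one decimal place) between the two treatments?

47.4 days

At 9.9 °C: 255 / (9.9 − 6.4) = 255 / 3.5 = 72.857 d.
At 16.4 °C: 255 / (16.4 − 6.4) = 255 / 10.0 = 25.500 d.
Difference = |72.857 − 25.500| = 47.357 ≈ 47.4 days.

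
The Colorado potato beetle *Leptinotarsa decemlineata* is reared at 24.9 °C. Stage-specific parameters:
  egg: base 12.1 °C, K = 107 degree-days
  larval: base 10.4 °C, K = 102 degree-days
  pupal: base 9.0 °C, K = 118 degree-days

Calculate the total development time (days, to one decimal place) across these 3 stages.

egg: 107 / (24.9 − 12.1) = 107 / 12.8 = 8.359 d.
larval: 102 / (24.9 − 10.4) = 102 / 14.5 = 7.034 d.
pupal: 118 / (24.9 − 9.0) = 118 / 15.9 = 7.421 d.
Sum = 22.815 ≈ 22.8 days.

22.8 days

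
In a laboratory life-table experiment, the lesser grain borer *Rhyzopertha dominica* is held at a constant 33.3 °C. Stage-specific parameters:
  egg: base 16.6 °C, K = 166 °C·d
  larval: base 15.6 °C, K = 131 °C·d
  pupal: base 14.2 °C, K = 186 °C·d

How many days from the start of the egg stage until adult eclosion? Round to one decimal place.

27.1 days

egg: 166 / (33.3 − 16.6) = 166 / 16.7 = 9.940 d.
larval: 131 / (33.3 − 15.6) = 131 / 17.7 = 7.401 d.
pupal: 186 / (33.3 − 14.2) = 186 / 19.1 = 9.738 d.
Sum = 27.079 ≈ 27.1 days.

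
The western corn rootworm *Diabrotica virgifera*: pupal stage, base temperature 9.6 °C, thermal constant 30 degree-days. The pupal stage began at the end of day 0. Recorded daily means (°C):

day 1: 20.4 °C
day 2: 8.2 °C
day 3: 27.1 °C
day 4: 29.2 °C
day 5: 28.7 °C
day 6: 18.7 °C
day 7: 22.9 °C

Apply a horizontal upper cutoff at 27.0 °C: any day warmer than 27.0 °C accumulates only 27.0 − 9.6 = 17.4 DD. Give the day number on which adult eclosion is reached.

Daily DD above 9.6 °C (capped at 17.4): 10.8, 0.0, 17.4, 17.4, 17.4, 9.1, 13.3.
Cumulative: 10.8, 10.8, 28.2, 45.6, 63.0, 72.1, 85.4.
The total first reaches 30 DD on day 4.

day 4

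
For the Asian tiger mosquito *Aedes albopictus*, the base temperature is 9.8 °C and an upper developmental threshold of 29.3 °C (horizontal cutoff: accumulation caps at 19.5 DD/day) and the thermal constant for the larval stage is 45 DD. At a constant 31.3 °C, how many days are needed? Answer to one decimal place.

Temperature 31.3 °C exceeds the upper threshold, so daily accumulation caps at 29.3 − 9.8 = 19.5 DD/day.
Duration = 45 / 19.5 = 2.308 ≈ 2.3 days.

2.3 days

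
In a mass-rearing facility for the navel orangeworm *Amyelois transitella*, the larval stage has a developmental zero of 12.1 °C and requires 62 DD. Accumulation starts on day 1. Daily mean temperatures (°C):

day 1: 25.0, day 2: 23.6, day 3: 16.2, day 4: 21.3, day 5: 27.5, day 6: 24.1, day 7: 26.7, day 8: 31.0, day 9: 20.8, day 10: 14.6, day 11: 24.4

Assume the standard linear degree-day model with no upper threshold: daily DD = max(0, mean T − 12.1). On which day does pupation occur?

Daily DD above 12.1 °C: 12.9, 11.5, 4.1, 9.2, 15.4, 12.0, 14.6, 18.9, 8.7, 2.5, 12.3.
Cumulative: 12.9, 24.4, 28.5, 37.7, 53.1, 65.1, 79.7, 98.6, 107.3, 109.8, 122.1.
The total first reaches 62 DD on day 6.

day 6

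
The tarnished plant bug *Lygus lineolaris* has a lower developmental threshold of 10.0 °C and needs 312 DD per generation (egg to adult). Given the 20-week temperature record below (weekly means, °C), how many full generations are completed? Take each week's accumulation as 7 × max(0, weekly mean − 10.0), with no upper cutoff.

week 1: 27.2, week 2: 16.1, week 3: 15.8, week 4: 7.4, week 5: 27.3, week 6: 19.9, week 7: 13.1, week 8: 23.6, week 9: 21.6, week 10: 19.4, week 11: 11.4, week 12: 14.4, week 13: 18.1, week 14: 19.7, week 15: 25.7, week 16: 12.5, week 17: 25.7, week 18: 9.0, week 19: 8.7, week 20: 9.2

Weekly DD (7 × max(0, T̄ − 10.0)): 120.4, 42.7, 40.6, 0.0, 121.1, 69.3, 21.7, 95.2, 81.2, 65.8, 9.8, 30.8, 56.7, 67.9, 109.9, 17.5, 109.9, 0.0, 0.0, 0.0.
Season total = 1060.5 DD.
Complete generations = ⌊1060.5 / 312⌋ = 3.

3 generations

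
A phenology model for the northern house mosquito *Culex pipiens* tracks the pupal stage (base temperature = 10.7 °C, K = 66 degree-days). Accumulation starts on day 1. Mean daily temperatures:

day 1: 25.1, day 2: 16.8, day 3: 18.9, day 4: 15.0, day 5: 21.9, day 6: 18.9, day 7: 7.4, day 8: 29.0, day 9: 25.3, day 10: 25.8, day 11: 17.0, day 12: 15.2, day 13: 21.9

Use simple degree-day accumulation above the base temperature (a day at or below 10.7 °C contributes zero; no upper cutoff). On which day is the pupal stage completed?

Daily DD above 10.7 °C: 14.4, 6.1, 8.2, 4.3, 11.2, 8.2, 0.0, 18.3, 14.6, 15.1, 6.3, 4.5, 11.2.
Cumulative: 14.4, 20.5, 28.7, 33.0, 44.2, 52.4, 52.4, 70.7, 85.3, 100.4, 106.7, 111.2, 122.4.
The total first reaches 66 DD on day 8.

day 8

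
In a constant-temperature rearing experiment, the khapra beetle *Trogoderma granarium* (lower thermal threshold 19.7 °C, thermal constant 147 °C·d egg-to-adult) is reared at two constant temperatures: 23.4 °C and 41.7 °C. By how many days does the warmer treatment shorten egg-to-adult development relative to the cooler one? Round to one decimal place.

At 23.4 °C: 147 / (23.4 − 19.7) = 147 / 3.7 = 39.730 d.
At 41.7 °C: 147 / (41.7 − 19.7) = 147 / 22.0 = 6.682 d.
Difference = |39.730 − 6.682| = 33.048 ≈ 33.0 days.

33.0 days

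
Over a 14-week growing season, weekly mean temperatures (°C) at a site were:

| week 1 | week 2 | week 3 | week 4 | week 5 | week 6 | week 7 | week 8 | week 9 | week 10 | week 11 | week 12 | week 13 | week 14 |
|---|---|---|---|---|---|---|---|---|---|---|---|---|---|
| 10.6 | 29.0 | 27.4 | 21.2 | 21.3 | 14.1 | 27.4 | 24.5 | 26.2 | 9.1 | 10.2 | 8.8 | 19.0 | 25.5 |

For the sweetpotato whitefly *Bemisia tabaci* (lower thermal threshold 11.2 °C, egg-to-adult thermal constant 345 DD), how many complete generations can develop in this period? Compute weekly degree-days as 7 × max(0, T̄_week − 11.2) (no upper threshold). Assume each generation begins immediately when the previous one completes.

2 generations

Weekly DD (7 × max(0, T̄ − 11.2)): 0.0, 124.6, 113.4, 70.0, 70.7, 20.3, 113.4, 93.1, 105.0, 0.0, 0.0, 0.0, 54.6, 100.1.
Season total = 865.2 DD.
Complete generations = ⌊865.2 / 345⌋ = 2.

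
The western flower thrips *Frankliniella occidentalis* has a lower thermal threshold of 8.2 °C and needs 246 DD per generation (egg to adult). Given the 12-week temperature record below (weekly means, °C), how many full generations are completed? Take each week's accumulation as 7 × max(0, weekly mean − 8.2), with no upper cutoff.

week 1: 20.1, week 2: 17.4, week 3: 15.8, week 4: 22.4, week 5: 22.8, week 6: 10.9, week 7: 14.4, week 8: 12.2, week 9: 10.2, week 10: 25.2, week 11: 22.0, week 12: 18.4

Weekly DD (7 × max(0, T̄ − 8.2)): 83.3, 64.4, 53.2, 99.4, 102.2, 18.9, 43.4, 28.0, 14.0, 119.0, 96.6, 71.4.
Season total = 793.8 DD.
Complete generations = ⌊793.8 / 246⌋ = 3.

3 generations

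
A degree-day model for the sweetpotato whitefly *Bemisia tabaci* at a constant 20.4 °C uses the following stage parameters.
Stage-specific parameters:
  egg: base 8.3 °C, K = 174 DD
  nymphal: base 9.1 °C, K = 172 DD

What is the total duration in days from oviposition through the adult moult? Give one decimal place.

egg: 174 / (20.4 − 8.3) = 174 / 12.1 = 14.380 d.
nymphal: 172 / (20.4 − 9.1) = 172 / 11.3 = 15.221 d.
Sum = 29.601 ≈ 29.6 days.

29.6 days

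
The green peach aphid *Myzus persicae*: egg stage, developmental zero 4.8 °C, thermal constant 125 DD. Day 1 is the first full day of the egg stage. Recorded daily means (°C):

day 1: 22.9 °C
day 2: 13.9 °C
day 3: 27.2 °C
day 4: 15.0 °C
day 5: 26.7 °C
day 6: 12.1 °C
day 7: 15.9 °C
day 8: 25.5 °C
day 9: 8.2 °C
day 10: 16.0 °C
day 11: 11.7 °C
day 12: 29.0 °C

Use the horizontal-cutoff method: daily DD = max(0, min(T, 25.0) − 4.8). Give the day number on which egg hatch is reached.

Daily DD above 4.8 °C (capped at 20.2): 18.1, 9.1, 20.2, 10.2, 20.2, 7.3, 11.1, 20.2, 3.4, 11.2, 6.9, 20.2.
Cumulative: 18.1, 27.2, 47.4, 57.6, 77.8, 85.1, 96.2, 116.4, 119.8, 131.0, 137.9, 158.1.
The total first reaches 125 DD on day 10.

day 10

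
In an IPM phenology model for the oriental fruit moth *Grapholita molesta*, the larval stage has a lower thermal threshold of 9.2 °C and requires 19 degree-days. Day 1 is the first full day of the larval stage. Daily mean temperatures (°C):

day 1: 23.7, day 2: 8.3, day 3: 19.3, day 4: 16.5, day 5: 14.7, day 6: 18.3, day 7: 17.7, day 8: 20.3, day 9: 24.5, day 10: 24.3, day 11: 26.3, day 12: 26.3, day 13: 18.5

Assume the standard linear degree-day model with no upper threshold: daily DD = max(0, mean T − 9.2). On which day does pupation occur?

day 3

Daily DD above 9.2 °C: 14.5, 0.0, 10.1, 7.3, 5.5, 9.1, 8.5, 11.1, 15.3, 15.1, 17.1, 17.1, 9.3.
Cumulative: 14.5, 14.5, 24.6, 31.9, 37.4, 46.5, 55.0, 66.1, 81.4, 96.5, 113.6, 130.7, 140.0.
The total first reaches 19 DD on day 3.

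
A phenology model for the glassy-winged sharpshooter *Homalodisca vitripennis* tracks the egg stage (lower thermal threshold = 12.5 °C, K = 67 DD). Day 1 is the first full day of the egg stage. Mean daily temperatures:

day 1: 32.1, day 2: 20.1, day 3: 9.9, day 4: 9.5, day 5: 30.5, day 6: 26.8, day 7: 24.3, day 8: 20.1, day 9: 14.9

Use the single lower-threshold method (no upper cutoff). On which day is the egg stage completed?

day 7

Daily DD above 12.5 °C: 19.6, 7.6, 0.0, 0.0, 18.0, 14.3, 11.8, 7.6, 2.4.
Cumulative: 19.6, 27.2, 27.2, 27.2, 45.2, 59.5, 71.3, 78.9, 81.3.
The total first reaches 67 DD on day 7.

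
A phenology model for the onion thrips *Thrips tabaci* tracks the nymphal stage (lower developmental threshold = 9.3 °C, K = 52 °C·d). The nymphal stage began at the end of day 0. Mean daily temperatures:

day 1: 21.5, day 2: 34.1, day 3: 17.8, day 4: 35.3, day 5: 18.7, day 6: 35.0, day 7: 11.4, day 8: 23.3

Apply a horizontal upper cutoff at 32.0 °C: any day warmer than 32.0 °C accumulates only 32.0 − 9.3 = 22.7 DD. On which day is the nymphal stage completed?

Daily DD above 9.3 °C (capped at 22.7): 12.2, 22.7, 8.5, 22.7, 9.4, 22.7, 2.1, 14.0.
Cumulative: 12.2, 34.9, 43.4, 66.1, 75.5, 98.2, 100.3, 114.3.
The total first reaches 52 DD on day 4.

day 4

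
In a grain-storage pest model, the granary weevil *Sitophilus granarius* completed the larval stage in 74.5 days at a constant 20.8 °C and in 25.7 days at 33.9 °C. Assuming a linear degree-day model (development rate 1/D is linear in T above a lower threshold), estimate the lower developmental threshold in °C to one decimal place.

Under the model K = D·(T − T_b), so D₁·(T₁ − T_b) = D₂·(T₂ − T_b).
74.5·(20.8 − T_b) = 25.7·(33.9 − T_b)
T_b = (74.5·20.8 − 25.7·33.9) / (74.5 − 25.7) = 678.37 / 48.8 = 13.901 °C ≈ 13.9 °C.

13.9 °C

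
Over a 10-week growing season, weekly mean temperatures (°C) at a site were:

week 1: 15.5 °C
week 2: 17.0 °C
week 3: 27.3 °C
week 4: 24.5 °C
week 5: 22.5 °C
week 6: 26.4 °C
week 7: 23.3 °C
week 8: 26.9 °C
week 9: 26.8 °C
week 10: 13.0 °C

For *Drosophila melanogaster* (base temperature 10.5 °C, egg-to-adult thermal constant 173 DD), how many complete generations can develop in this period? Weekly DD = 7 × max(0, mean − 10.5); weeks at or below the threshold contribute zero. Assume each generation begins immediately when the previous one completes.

4 generations

Weekly DD (7 × max(0, T̄ − 10.5)): 35.0, 45.5, 117.6, 98.0, 84.0, 111.3, 89.6, 114.8, 114.1, 17.5.
Season total = 827.4 DD.
Complete generations = ⌊827.4 / 173⌋ = 4.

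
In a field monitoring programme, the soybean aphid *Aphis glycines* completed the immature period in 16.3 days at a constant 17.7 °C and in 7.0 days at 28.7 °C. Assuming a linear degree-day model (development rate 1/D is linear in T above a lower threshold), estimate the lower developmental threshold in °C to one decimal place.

Linear rate model ⇒ the product D·(T − T_b) is constant across temperatures.
16.3·(17.7 − T_b) = 7.0·(28.7 − T_b)
T_b = (16.3·17.7 − 7.0·28.7) / (16.3 − 7.0) = 87.61 / 9.3 = 9.420 °C ≈ 9.4 °C.

9.4 °C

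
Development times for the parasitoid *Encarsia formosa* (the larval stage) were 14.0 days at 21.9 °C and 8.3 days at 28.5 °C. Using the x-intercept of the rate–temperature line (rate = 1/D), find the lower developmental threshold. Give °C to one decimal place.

12.3 °C

Equal thermal constants: D₁(T₁ − T_b) = D₂(T₂ − T_b).
14.0·(21.9 − T_b) = 8.3·(28.5 − T_b)
T_b = (14.0·21.9 − 8.3·28.5) / (14.0 − 8.3) = 70.05 / 5.7 = 12.289 °C ≈ 12.3 °C.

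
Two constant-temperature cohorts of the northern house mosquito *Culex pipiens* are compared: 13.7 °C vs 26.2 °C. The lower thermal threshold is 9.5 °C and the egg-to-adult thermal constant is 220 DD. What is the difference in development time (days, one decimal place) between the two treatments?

39.2 days

At 13.7 °C: 220 / (13.7 − 9.5) = 220 / 4.2 = 52.381 d.
At 26.2 °C: 220 / (26.2 − 9.5) = 220 / 16.7 = 13.174 d.
Difference = |52.381 − 13.174| = 39.207 ≈ 39.2 days.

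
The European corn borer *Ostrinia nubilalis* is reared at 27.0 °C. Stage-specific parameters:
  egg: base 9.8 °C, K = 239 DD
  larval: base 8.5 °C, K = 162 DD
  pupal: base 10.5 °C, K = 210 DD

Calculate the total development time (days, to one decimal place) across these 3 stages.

egg: 239 / (27.0 − 9.8) = 239 / 17.2 = 13.895 d.
larval: 162 / (27.0 − 8.5) = 162 / 18.5 = 8.757 d.
pupal: 210 / (27.0 − 10.5) = 210 / 16.5 = 12.727 d.
Sum = 35.379 ≈ 35.4 days.

35.4 days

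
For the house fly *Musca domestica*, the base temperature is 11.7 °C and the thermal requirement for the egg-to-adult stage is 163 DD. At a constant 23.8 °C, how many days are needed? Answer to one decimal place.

Daily accumulation = 23.8 − 11.7 = 12.1 DD/day.
Duration = 163 / 12.1 = 13.471 ≈ 13.5 days.

13.5 days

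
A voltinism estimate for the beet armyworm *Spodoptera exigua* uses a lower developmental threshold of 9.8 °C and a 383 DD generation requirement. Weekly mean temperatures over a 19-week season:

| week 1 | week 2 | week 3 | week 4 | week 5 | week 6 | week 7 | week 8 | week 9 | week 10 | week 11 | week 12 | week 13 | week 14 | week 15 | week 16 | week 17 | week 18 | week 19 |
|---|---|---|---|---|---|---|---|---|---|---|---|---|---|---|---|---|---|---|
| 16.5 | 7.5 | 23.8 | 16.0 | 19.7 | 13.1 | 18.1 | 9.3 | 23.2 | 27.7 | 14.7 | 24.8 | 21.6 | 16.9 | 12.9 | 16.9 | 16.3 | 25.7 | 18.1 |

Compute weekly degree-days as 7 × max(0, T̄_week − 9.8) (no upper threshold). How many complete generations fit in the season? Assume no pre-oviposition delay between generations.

2 generations

Weekly DD (7 × max(0, T̄ − 9.8)): 46.9, 0.0, 98.0, 43.4, 69.3, 23.1, 58.1, 0.0, 93.8, 125.3, 34.3, 105.0, 82.6, 49.7, 21.7, 49.7, 45.5, 111.3, 58.1.
Season total = 1115.8 DD.
Complete generations = ⌊1115.8 / 383⌋ = 2.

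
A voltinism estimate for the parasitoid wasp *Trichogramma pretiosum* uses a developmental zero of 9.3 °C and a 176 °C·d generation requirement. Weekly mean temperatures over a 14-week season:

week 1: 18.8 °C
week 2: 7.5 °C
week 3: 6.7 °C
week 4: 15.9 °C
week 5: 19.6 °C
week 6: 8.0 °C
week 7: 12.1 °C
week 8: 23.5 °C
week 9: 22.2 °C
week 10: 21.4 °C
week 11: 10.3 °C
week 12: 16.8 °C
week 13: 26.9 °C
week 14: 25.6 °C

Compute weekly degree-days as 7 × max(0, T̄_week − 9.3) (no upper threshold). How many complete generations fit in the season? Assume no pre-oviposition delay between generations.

4 generations

Weekly DD (7 × max(0, T̄ − 9.3)): 66.5, 0.0, 0.0, 46.2, 72.1, 0.0, 19.6, 99.4, 90.3, 84.7, 7.0, 52.5, 123.2, 114.1.
Season total = 775.6 DD.
Complete generations = ⌊775.6 / 176⌋ = 4.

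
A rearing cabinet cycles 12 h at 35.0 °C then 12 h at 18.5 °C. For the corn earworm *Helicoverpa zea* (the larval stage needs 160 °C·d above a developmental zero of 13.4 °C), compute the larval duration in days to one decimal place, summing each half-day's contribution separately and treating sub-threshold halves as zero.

12.0 days

Day half: max(0, 35.0 − 13.4) × 0.5 = 21.6 × 0.5 = 10.80 DD.
Night half: max(0, 18.5 − 13.4) × 0.5 = 5.1 × 0.5 = 2.55 DD.
Per 24 h: 13.35 DD/day.
Duration = 160 / 13.35 = 11.985 ≈ 12.0 days.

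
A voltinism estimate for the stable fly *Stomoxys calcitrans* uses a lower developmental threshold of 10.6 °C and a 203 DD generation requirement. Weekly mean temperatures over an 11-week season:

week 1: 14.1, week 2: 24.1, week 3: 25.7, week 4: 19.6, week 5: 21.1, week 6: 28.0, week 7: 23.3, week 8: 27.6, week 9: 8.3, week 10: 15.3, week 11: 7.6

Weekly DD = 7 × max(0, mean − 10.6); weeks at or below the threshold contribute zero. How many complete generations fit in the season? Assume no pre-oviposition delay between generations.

3 generations

Weekly DD (7 × max(0, T̄ − 10.6)): 24.5, 94.5, 105.7, 63.0, 73.5, 121.8, 88.9, 119.0, 0.0, 32.9, 0.0.
Season total = 723.8 DD.
Complete generations = ⌊723.8 / 203⌋ = 3.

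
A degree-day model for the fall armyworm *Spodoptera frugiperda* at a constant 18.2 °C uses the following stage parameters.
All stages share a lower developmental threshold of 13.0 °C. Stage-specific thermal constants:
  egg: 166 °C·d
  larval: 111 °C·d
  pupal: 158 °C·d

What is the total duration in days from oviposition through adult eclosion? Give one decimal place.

83.7 days

Daily accumulation at 18.2 °C = 18.2 − 13.0 = 5.2 DD/day.
Total K = 166 + 111 + 158 = 435 DD.
Total duration = 435 / 5.2 = 83.654 ≈ 83.7 days.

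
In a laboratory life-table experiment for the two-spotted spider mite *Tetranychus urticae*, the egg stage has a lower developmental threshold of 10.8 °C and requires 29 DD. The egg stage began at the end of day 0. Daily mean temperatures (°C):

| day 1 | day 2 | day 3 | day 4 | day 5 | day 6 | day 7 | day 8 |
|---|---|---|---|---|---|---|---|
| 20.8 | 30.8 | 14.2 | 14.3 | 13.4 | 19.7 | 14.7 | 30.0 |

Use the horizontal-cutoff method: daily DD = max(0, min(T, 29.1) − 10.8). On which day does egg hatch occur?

day 3

Daily DD above 10.8 °C (capped at 18.3): 10.0, 18.3, 3.4, 3.5, 2.6, 8.9, 3.9, 18.3.
Cumulative: 10.0, 28.3, 31.7, 35.2, 37.8, 46.7, 50.6, 68.9.
The total first reaches 29 DD on day 3.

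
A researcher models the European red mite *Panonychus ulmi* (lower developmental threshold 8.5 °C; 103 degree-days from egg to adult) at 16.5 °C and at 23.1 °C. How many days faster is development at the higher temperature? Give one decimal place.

At 16.5 °C: 103 / (16.5 − 8.5) = 103 / 8.0 = 12.875 d.
At 23.1 °C: 103 / (23.1 − 8.5) = 103 / 14.6 = 7.055 d.
Difference = |12.875 − 7.055| = 5.820 ≈ 5.8 days.

5.8 days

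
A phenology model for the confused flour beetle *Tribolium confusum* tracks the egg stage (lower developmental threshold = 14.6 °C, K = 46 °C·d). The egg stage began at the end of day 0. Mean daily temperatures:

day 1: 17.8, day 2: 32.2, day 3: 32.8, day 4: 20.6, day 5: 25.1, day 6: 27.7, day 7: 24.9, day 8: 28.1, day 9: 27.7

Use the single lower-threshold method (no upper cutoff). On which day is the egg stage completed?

Daily DD above 14.6 °C: 3.2, 17.6, 18.2, 6.0, 10.5, 13.1, 10.3, 13.5, 13.1.
Cumulative: 3.2, 20.8, 39.0, 45.0, 55.5, 68.6, 78.9, 92.4, 105.5.
The total first reaches 46 DD on day 5.

day 5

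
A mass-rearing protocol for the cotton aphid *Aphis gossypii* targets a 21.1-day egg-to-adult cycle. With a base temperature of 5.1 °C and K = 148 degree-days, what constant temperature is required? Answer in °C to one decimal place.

Required daily accumulation = 148 / 21.1 = 7.014 DD/day.
T = T_base + 7.014 = 5.1 + 7.014 = 12.114 ≈ 12.1 °C.

12.1 °C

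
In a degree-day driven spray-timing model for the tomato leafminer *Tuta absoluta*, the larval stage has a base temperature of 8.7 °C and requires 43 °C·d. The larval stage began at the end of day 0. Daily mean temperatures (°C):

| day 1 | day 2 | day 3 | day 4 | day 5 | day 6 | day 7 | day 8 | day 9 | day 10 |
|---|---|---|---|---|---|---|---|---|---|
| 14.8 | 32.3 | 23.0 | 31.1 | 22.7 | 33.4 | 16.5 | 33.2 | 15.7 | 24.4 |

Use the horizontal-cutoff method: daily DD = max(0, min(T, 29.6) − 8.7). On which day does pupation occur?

Daily DD above 8.7 °C (capped at 20.9): 6.1, 20.9, 14.3, 20.9, 14.0, 20.9, 7.8, 20.9, 7.0, 15.7.
Cumulative: 6.1, 27.0, 41.3, 62.2, 76.2, 97.1, 104.9, 125.8, 132.8, 148.5.
The total first reaches 43 DD on day 4.

day 4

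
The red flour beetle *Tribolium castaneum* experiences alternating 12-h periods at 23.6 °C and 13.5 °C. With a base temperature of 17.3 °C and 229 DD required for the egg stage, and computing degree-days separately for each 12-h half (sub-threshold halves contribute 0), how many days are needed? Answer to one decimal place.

72.7 days

Day half: max(0, 23.6 − 17.3) × 0.5 = 6.3 × 0.5 = 3.15 DD.
Night half: max(0, 13.5 − 17.3) × 0.5 = 0.0 × 0.5 = 0.00 DD.
Per 24 h: 3.15 DD/day.
Duration = 229 / 3.15 = 72.698 ≈ 72.7 days.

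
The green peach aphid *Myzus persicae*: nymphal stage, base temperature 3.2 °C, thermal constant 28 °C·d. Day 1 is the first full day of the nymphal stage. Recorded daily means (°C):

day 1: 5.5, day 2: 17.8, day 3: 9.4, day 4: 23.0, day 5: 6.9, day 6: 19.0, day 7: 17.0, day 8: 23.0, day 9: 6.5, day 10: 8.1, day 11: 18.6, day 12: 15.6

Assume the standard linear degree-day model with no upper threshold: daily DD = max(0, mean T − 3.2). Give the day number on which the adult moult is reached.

Daily DD above 3.2 °C: 2.3, 14.6, 6.2, 19.8, 3.7, 15.8, 13.8, 19.8, 3.3, 4.9, 15.4, 12.4.
Cumulative: 2.3, 16.9, 23.1, 42.9, 46.6, 62.4, 76.2, 96.0, 99.3, 104.2, 119.6, 132.0.
The total first reaches 28 DD on day 4.

day 4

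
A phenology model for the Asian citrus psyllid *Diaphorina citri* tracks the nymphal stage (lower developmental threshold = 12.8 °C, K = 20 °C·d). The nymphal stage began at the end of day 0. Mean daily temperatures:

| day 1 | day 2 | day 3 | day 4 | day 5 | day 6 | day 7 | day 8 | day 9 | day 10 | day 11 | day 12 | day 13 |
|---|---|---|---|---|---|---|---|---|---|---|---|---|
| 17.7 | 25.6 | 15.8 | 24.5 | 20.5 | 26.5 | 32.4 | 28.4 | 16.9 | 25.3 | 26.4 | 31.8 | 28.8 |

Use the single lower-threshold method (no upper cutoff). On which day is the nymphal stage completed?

Daily DD above 12.8 °C: 4.9, 12.8, 3.0, 11.7, 7.7, 13.7, 19.6, 15.6, 4.1, 12.5, 13.6, 19.0, 16.0.
Cumulative: 4.9, 17.7, 20.7, 32.4, 40.1, 53.8, 73.4, 89.0, 93.1, 105.6, 119.2, 138.2, 154.2.
The total first reaches 20 DD on day 3.

day 3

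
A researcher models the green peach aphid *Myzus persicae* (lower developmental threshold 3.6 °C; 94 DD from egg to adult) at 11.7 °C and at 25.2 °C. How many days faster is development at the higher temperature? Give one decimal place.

At 11.7 °C: 94 / (11.7 − 3.6) = 94 / 8.1 = 11.605 d.
At 25.2 °C: 94 / (25.2 − 3.6) = 94 / 21.6 = 4.352 d.
Difference = |11.605 − 4.352| = 7.253 ≈ 7.3 days.

7.3 days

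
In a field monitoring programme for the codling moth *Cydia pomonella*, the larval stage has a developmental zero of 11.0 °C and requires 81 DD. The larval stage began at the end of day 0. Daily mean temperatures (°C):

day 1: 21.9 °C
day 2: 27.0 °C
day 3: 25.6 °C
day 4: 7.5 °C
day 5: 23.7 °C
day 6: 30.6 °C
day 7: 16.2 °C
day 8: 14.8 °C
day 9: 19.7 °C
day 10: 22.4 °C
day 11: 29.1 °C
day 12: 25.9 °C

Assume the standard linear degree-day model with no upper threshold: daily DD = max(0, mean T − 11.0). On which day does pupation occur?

Daily DD above 11.0 °C: 10.9, 16.0, 14.6, 0.0, 12.7, 19.6, 5.2, 3.8, 8.7, 11.4, 18.1, 14.9.
Cumulative: 10.9, 26.9, 41.5, 41.5, 54.2, 73.8, 79.0, 82.8, 91.5, 102.9, 121.0, 135.9.
The total first reaches 81 DD on day 8.

day 8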